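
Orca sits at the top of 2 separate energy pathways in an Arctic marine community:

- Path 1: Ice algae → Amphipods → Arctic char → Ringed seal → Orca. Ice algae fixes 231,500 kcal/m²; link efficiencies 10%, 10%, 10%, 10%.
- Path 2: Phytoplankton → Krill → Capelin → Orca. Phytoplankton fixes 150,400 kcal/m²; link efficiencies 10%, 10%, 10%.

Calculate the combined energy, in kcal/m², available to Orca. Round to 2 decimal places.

173.55 kcal/m²

Path 1: 231500 × 0.1 × 0.1 × 0.1 × 0.1 = 23.15 kcal/m²
Path 2: 150400 × 0.1 × 0.1 × 0.1 = 150.4 kcal/m²
Total at Orca: 23.15 + 150.4 = 173.55 kcal/m²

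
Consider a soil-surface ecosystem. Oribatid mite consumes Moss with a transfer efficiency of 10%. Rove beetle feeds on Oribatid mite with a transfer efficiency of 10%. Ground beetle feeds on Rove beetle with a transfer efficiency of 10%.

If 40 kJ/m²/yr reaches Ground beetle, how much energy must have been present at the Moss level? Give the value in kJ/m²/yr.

Cumulative transfer efficiency: 0.1 × 0.1 × 0.1 = 0.001
Moss energy = 40 / 0.001 = 40000 kJ/m²/yr

40000 kJ/m²/yr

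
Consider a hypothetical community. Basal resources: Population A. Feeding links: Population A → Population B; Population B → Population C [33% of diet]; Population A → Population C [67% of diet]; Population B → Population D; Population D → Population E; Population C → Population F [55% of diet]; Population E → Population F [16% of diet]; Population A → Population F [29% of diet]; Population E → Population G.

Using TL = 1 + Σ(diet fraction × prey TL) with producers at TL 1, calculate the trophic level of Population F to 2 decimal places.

3.21

Population B: 1 + 1 = 2
Population C: 1 + (0.33×2 + 0.67×1) = 2.33
Population D: 1 + 2 = 3
Population E: 1 + 3 = 4
Population F: 1 + (0.55×2.33 + 0.16×4 + 0.29×1) = 3.2115
Population G: 1 + 4 = 5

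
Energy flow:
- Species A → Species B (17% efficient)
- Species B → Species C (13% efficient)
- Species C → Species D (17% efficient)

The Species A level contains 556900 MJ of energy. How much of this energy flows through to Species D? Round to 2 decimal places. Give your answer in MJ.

Species B: 556900 × 0.17 = 94673 MJ
Species C: 94673 × 0.13 = 12307.49 MJ
Species D: 12307.49 × 0.17 = 2092.2733 MJ

2092.27 MJ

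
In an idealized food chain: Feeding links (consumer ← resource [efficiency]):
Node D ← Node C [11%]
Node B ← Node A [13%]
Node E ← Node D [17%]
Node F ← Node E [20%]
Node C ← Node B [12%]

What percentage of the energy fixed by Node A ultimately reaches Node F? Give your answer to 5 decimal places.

0.00583%

Product of link efficiencies: 0.13 × 0.12 × 0.11 × 0.17 × 0.2 = 0.000058344
As a percentage: 0.000058344 × 100 = 0.00583%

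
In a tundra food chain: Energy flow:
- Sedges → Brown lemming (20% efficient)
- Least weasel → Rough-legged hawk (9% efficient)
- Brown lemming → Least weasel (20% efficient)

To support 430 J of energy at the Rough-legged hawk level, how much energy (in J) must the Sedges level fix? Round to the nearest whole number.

Cumulative transfer efficiency: 0.2 × 0.2 × 0.09 = 0.0036
Sedges energy = 430 / 0.0036 = 119444 J

119444 J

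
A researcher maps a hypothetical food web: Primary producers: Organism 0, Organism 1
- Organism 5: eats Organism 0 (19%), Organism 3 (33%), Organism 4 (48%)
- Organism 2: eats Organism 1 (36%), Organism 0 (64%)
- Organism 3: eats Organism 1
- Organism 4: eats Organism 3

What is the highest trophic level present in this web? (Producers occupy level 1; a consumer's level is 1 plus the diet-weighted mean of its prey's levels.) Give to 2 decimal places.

3.29

Organism 2: 1 + (0.36×1 + 0.64×1) = 2
Organism 3: 1 + 1 = 2
Organism 4: 1 + 2 = 3
Organism 5: 1 + (0.19×1 + 0.33×2 + 0.48×3) = 3.29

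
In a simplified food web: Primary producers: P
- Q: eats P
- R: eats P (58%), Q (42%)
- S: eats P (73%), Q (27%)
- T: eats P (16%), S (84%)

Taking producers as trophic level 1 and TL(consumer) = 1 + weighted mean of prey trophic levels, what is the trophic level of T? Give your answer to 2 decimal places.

Q: 1 + 1 = 2
R: 1 + (0.58×1 + 0.42×2) = 2.42
S: 1 + (0.73×1 + 0.27×2) = 2.27
T: 1 + (0.16×1 + 0.84×2.27) = 3.0668

3.07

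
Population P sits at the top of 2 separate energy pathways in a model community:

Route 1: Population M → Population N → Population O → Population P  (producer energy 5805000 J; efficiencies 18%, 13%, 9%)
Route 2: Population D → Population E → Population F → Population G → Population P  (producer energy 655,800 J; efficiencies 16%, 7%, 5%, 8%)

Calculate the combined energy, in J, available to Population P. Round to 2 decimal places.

Route 1: 5805000 × 0.18 × 0.13 × 0.09 = 12225.33 J
Route 2: 655800 × 0.16 × 0.07 × 0.05 × 0.08 = 29.37984 J
Total at Population P: 12225.33 + 29.37984 = 12254.70984 J

12254.71 J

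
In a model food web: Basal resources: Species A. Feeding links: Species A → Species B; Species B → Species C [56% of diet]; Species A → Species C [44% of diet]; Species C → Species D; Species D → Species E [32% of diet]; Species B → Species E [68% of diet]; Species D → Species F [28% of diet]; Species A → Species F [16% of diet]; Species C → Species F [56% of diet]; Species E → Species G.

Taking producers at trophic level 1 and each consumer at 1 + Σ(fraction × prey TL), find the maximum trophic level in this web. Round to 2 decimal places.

4.50

Species B: 1 + 1 = 2
Species C: 1 + (0.56×2 + 0.44×1) = 2.56
Species D: 1 + 2.56 = 3.56
Species E: 1 + (0.32×3.56 + 0.68×2) = 3.4992
Species F: 1 + (0.28×3.56 + 0.16×1 + 0.56×2.56) = 3.5904
Species G: 1 + 3.4992 = 4.4992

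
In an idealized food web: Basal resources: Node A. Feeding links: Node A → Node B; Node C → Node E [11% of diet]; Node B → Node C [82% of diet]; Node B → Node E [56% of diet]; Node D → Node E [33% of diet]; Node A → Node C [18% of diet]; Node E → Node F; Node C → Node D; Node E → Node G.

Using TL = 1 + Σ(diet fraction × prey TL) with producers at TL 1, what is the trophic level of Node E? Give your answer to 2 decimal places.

3.69

Node B: 1 + 1 = 2
Node C: 1 + (0.18×1 + 0.82×2) = 2.82
Node D: 1 + 2.82 = 3.82
Node E: 1 + (0.56×2 + 0.33×3.82 + 0.11×2.82) = 3.6908
Node F: 1 + 3.6908 = 4.6908
Node G: 1 + 3.6908 = 4.6908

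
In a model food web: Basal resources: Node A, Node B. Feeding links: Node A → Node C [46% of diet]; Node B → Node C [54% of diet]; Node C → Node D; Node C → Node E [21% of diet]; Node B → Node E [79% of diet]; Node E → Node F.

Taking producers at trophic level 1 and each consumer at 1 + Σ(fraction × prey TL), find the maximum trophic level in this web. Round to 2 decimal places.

3.21

Node C: 1 + (0.46×1 + 0.54×1) = 2
Node D: 1 + 2 = 3
Node E: 1 + (0.21×2 + 0.79×1) = 2.21
Node F: 1 + 2.21 = 3.21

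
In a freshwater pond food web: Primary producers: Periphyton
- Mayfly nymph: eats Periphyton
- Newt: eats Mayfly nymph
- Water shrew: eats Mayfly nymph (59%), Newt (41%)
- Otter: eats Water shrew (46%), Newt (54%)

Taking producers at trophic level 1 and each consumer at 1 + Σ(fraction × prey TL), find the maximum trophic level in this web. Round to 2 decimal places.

4.19

Mayfly nymph: 1 + 1 = 2
Newt: 1 + 2 = 3
Water shrew: 1 + (0.59×2 + 0.41×3) = 3.41
Otter: 1 + (0.46×3.41 + 0.54×3) = 4.1886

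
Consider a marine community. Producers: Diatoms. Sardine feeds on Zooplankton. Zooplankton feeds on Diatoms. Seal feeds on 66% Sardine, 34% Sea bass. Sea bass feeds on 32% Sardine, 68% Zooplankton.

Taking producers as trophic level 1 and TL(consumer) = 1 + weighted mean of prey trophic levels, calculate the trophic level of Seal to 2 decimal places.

4.11

Zooplankton: 1 + 1 = 2
Sardine: 1 + 2 = 3
Sea bass: 1 + (0.32×3 + 0.68×2) = 3.32
Seal: 1 + (0.66×3 + 0.34×3.32) = 4.1088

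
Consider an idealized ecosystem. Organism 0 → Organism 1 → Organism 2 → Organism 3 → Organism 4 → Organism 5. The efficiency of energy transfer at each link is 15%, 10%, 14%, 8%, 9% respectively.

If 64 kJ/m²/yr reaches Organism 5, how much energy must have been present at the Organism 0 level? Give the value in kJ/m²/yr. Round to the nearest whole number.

Cumulative transfer efficiency: 0.15 × 0.1 × 0.14 × 0.08 × 0.09 = 0.00001512
Organism 0 energy = 64 / 0.00001512 = 4232804 kJ/m²/yr

4232804 kJ/m²/yr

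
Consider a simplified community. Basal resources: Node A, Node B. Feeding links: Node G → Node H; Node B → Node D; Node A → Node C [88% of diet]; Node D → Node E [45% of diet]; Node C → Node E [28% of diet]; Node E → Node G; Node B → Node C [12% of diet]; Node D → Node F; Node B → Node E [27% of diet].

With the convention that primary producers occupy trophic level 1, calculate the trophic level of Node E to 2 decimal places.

2.73

Node C: 1 + (0.12×1 + 0.88×1) = 2
Node D: 1 + 1 = 2
Node E: 1 + (0.28×2 + 0.27×1 + 0.45×2) = 2.73
Node F: 1 + 2 = 3
Node G: 1 + 2.73 = 3.73
Node H: 1 + 3.73 = 4.73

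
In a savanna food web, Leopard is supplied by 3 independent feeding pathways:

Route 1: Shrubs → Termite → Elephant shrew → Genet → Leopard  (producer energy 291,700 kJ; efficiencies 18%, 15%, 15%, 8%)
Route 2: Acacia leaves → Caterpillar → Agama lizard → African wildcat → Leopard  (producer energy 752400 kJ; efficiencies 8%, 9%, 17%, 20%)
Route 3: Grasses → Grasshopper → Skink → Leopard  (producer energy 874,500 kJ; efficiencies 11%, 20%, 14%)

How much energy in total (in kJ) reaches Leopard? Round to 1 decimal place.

2972.2 kJ

Route 1: 291700 × 0.18 × 0.15 × 0.15 × 0.08 = 94.5108 kJ
Route 2: 752400 × 0.08 × 0.09 × 0.17 × 0.2 = 184.18752 kJ
Route 3: 874500 × 0.11 × 0.2 × 0.14 = 2693.46 kJ
Total at Leopard: 94.5108 + 184.18752 + 2693.46 = 2972.15832 kJ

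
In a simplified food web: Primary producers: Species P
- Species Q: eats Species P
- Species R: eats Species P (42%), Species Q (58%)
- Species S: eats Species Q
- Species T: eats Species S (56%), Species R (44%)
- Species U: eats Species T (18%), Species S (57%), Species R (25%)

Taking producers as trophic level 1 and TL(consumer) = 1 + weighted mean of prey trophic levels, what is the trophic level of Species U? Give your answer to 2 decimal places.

Species Q: 1 + 1 = 2
Species R: 1 + (0.42×1 + 0.58×2) = 2.58
Species S: 1 + 2 = 3
Species T: 1 + (0.56×3 + 0.44×2.58) = 3.8152
Species U: 1 + (0.18×3.8152 + 0.57×3 + 0.25×2.58) = 4.041736

4.04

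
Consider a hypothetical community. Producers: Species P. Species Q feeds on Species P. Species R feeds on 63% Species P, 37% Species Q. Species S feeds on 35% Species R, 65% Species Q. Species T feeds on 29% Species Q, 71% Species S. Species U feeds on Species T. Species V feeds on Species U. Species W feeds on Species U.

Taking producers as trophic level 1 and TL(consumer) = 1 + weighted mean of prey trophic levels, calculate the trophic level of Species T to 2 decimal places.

3.80

Species Q: 1 + 1 = 2
Species R: 1 + (0.63×1 + 0.37×2) = 2.37
Species S: 1 + (0.35×2.37 + 0.65×2) = 3.1295
Species T: 1 + (0.29×2 + 0.71×3.1295) = 3.801945
Species U: 1 + 3.801945 = 4.801945
Species V: 1 + 4.801945 = 5.801945
Species W: 1 + 4.801945 = 5.801945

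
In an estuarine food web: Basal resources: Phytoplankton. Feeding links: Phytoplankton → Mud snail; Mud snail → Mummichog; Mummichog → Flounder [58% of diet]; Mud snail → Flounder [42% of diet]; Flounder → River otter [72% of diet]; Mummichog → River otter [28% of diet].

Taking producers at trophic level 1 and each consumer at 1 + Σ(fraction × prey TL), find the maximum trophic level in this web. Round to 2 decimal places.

4.42

Mud snail: 1 + 1 = 2
Mummichog: 1 + 2 = 3
Flounder: 1 + (0.58×3 + 0.42×2) = 3.58
River otter: 1 + (0.72×3.58 + 0.28×3) = 4.4176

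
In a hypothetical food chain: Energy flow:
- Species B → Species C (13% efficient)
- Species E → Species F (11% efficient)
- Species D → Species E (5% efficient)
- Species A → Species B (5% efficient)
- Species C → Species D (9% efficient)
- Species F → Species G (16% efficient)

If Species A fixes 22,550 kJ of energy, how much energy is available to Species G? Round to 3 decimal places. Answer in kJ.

0.012 kJ

Species B: 22550 × 0.05 = 1127.5 kJ
Species C: 1127.5 × 0.13 = 146.575 kJ
Species D: 146.575 × 0.09 = 13.19175 kJ
Species E: 13.19175 × 0.05 = 0.6595875 kJ
Species F: 0.6595875 × 0.11 = 0.072554625 kJ
Species G: 0.072554625 × 0.16 = 0.01160874 kJ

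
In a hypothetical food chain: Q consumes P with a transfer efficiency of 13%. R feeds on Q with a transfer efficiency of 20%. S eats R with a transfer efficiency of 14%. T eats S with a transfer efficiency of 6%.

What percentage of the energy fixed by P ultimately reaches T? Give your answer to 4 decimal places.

Product of link efficiencies: 0.13 × 0.2 × 0.14 × 0.06 = 0.0002184
As a percentage: 0.0002184 × 100 = 0.0218%

0.0218%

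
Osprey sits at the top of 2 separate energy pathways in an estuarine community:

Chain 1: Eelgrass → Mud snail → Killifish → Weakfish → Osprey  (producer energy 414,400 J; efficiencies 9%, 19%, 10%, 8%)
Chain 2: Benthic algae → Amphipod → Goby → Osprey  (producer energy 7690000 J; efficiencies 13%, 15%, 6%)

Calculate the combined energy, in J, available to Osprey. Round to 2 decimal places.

9053.99 J

Chain 1: 414400 × 0.09 × 0.19 × 0.1 × 0.08 = 56.68992 J
Chain 2: 7690000 × 0.13 × 0.15 × 0.06 = 8997.3 J
Total at Osprey: 56.68992 + 8997.3 = 9053.98992 J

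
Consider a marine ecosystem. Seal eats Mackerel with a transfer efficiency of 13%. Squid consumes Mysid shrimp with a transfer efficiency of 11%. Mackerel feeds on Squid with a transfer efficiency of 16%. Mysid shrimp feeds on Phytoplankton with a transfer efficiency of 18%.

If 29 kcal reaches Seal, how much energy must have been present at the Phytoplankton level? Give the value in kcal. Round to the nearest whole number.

Cumulative transfer efficiency: 0.18 × 0.11 × 0.16 × 0.13 = 0.00041184
Phytoplankton energy = 29 / 0.00041184 = 70416 kcal

70416 kcal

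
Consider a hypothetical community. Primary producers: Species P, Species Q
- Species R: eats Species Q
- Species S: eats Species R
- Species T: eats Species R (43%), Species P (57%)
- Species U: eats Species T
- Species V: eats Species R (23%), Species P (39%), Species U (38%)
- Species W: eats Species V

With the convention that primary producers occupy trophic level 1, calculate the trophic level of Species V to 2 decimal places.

Species R: 1 + 1 = 2
Species S: 1 + 2 = 3
Species T: 1 + (0.43×2 + 0.57×1) = 2.43
Species U: 1 + 2.43 = 3.43
Species V: 1 + (0.23×2 + 0.39×1 + 0.38×3.43) = 3.1534
Species W: 1 + 3.1534 = 4.1534

3.15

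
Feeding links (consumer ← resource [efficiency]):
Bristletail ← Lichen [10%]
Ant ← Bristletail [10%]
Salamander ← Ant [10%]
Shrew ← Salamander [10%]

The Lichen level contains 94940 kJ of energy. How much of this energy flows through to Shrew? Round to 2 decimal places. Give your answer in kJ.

9.49 kJ

Bristletail: 94940 × 0.1 = 9494 kJ
Ant: 9494 × 0.1 = 949.4 kJ
Salamander: 949.4 × 0.1 = 94.94 kJ
Shrew: 94.94 × 0.1 = 9.494 kJ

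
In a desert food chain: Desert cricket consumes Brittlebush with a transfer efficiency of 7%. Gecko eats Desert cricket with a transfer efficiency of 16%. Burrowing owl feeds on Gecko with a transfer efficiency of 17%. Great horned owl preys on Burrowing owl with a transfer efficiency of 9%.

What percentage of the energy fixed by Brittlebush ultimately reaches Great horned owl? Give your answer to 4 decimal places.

Product of link efficiencies: 0.07 × 0.16 × 0.17 × 0.09 = 0.00017136
As a percentage: 0.00017136 × 100 = 0.0171%

0.0171%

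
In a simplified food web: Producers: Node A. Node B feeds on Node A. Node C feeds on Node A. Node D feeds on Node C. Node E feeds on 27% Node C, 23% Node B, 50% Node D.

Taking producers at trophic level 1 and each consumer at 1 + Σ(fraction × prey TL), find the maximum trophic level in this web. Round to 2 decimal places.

Node B: 1 + 1 = 2
Node C: 1 + 1 = 2
Node D: 1 + 2 = 3
Node E: 1 + (0.27×2 + 0.23×2 + 0.5×3) = 3.5

3.50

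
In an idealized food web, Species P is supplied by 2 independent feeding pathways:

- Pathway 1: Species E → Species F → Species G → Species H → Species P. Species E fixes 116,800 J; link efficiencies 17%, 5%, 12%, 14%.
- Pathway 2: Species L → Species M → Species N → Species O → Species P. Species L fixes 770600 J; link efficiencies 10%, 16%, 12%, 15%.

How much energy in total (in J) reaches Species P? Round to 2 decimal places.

Pathway 1: 116800 × 0.17 × 0.05 × 0.12 × 0.14 = 16.67904 J
Pathway 2: 770600 × 0.1 × 0.16 × 0.12 × 0.15 = 221.9328 J
Total at Species P: 16.67904 + 221.9328 = 238.61184 J

238.61 J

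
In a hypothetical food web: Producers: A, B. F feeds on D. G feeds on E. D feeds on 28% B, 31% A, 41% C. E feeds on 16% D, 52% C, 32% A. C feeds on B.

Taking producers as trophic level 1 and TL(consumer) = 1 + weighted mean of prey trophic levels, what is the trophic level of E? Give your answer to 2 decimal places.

2.75

C: 1 + 1 = 2
D: 1 + (0.28×1 + 0.31×1 + 0.41×2) = 2.41
E: 1 + (0.16×2.41 + 0.52×2 + 0.32×1) = 2.7456
F: 1 + 2.41 = 3.41
G: 1 + 2.7456 = 3.7456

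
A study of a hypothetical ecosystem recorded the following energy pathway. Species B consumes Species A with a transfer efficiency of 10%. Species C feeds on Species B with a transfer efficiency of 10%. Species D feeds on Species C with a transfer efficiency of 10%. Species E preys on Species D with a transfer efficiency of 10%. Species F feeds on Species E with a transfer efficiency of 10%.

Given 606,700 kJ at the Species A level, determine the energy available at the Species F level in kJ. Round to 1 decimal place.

6.1 kJ

Species B: 606700 × 0.1 = 60670 kJ
Species C: 60670 × 0.1 = 6067 kJ
Species D: 6067 × 0.1 = 606.7 kJ
Species E: 606.7 × 0.1 = 60.67 kJ
Species F: 60.67 × 0.1 = 6.067 kJ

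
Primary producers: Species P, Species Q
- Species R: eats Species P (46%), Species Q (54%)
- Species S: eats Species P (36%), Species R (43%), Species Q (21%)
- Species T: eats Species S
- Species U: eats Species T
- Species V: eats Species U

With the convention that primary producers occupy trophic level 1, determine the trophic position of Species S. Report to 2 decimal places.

Species R: 1 + (0.46×1 + 0.54×1) = 2
Species S: 1 + (0.36×1 + 0.43×2 + 0.21×1) = 2.43
Species T: 1 + 2.43 = 3.43
Species U: 1 + 3.43 = 4.43
Species V: 1 + 4.43 = 5.43

2.43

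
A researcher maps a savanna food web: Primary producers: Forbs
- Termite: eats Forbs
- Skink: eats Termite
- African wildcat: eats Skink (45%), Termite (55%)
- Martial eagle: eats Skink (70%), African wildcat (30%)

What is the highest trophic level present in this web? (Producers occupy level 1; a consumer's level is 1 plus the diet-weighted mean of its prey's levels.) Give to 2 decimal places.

Termite: 1 + 1 = 2
Skink: 1 + 2 = 3
African wildcat: 1 + (0.45×3 + 0.55×2) = 3.45
Martial eagle: 1 + (0.7×3 + 0.3×3.45) = 4.135

4.14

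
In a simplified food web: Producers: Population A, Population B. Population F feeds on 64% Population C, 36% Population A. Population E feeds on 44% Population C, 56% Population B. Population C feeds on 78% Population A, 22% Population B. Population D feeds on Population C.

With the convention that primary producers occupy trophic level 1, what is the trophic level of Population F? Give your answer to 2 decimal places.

2.64

Population C: 1 + (0.78×1 + 0.22×1) = 2
Population D: 1 + 2 = 3
Population E: 1 + (0.44×2 + 0.56×1) = 2.44
Population F: 1 + (0.64×2 + 0.36×1) = 2.64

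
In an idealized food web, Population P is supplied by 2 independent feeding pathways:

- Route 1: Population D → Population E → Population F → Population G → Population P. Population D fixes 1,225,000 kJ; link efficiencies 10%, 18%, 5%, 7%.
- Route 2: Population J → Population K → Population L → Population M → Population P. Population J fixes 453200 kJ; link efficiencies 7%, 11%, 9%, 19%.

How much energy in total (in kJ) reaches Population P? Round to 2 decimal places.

Route 1: 1225000 × 0.1 × 0.18 × 0.05 × 0.07 = 77.175 kJ
Route 2: 453200 × 0.07 × 0.11 × 0.09 × 0.19 = 59.672844 kJ
Total at Population P: 77.175 + 59.672844 = 136.847844 kJ

136.85 kJ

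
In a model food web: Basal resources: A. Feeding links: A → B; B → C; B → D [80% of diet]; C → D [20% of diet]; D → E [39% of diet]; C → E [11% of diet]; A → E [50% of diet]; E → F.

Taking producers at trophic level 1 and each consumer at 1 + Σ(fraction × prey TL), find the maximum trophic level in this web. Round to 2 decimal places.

B: 1 + 1 = 2
C: 1 + 2 = 3
D: 1 + (0.8×2 + 0.2×3) = 3.2
E: 1 + (0.39×3.2 + 0.11×3 + 0.5×1) = 3.078
F: 1 + 3.078 = 4.078

4.08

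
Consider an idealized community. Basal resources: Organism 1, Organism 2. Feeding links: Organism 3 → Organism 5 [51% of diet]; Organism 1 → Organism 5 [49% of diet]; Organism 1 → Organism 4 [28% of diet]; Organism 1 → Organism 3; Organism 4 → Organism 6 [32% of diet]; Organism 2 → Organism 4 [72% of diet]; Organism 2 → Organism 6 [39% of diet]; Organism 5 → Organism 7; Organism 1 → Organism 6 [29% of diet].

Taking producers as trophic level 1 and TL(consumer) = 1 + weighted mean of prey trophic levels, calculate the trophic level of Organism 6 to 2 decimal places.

Organism 3: 1 + 1 = 2
Organism 4: 1 + (0.72×1 + 0.28×1) = 2
Organism 5: 1 + (0.49×1 + 0.51×2) = 2.51
Organism 6: 1 + (0.29×1 + 0.39×1 + 0.32×2) = 2.32
Organism 7: 1 + 2.51 = 3.51

2.32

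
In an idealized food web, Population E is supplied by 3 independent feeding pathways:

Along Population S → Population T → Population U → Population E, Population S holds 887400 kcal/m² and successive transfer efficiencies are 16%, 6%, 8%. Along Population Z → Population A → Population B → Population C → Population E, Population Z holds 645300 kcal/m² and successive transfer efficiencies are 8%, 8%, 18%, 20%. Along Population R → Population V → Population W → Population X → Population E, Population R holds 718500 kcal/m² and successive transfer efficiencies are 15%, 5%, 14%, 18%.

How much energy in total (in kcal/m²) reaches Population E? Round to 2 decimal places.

966.00 kcal/m²

Via Population S: 887400 × 0.16 × 0.06 × 0.08 = 681.5232 kcal/m²
Via Population Z: 645300 × 0.08 × 0.08 × 0.18 × 0.2 = 148.67712 kcal/m²
Via Population R: 718500 × 0.15 × 0.05 × 0.14 × 0.18 = 135.7965 kcal/m²
Total at Population E: 681.5232 + 148.67712 + 135.7965 = 965.99682 kcal/m²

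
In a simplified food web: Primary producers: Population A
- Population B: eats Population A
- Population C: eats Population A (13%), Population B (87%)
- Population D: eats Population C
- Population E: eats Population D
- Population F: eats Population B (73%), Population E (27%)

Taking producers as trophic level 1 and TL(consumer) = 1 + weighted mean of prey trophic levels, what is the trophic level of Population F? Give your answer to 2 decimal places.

3.77

Population B: 1 + 1 = 2
Population C: 1 + (0.13×1 + 0.87×2) = 2.87
Population D: 1 + 2.87 = 3.87
Population E: 1 + 3.87 = 4.87
Population F: 1 + (0.73×2 + 0.27×4.87) = 3.7749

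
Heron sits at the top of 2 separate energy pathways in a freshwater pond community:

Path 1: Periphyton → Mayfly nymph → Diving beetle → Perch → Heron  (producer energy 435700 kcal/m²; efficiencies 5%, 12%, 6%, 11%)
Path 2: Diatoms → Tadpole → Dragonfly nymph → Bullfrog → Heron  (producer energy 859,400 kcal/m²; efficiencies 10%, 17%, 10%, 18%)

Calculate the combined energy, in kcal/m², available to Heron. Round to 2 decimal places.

Path 1: 435700 × 0.05 × 0.12 × 0.06 × 0.11 = 17.25372 kcal/m²
Path 2: 859400 × 0.1 × 0.17 × 0.1 × 0.18 = 262.9764 kcal/m²
Total at Heron: 17.25372 + 262.9764 = 280.23012 kcal/m²

280.23 kcal/m²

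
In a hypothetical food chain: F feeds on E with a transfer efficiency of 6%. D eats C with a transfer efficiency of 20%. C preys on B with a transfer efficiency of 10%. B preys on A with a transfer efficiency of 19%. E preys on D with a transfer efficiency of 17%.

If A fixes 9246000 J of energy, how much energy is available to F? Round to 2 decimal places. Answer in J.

358.37 J

B: 9246000 × 0.19 = 1756740 J
C: 1756740 × 0.1 = 175674 J
D: 175674 × 0.2 = 35134.8 J
E: 35134.8 × 0.17 = 5972.916 J
F: 5972.916 × 0.06 = 358.37496 J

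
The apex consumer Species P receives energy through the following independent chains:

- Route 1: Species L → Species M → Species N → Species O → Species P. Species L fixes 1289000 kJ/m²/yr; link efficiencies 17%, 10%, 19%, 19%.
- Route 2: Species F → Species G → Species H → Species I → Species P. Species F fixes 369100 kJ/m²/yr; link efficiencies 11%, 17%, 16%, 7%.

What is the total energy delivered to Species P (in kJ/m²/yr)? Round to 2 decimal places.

868.36 kJ/m²/yr

Route 1: 1289000 × 0.17 × 0.1 × 0.19 × 0.19 = 791.0593 kJ/m²/yr
Route 2: 369100 × 0.11 × 0.17 × 0.16 × 0.07 = 77.304304 kJ/m²/yr
Total at Species P: 791.0593 + 77.304304 = 868.363604 kJ/m²/yr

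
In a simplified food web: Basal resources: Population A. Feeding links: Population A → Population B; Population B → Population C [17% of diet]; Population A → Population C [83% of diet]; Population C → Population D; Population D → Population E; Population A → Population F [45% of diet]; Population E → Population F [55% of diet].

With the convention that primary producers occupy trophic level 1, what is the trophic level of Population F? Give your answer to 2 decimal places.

3.74

Population B: 1 + 1 = 2
Population C: 1 + (0.17×2 + 0.83×1) = 2.17
Population D: 1 + 2.17 = 3.17
Population E: 1 + 3.17 = 4.17
Population F: 1 + (0.45×1 + 0.55×4.17) = 3.7435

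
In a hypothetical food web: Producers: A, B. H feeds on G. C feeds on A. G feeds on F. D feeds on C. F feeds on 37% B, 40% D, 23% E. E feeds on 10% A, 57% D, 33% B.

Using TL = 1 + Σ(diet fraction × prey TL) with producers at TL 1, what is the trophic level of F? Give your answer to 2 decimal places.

3.29

C: 1 + 1 = 2
D: 1 + 2 = 3
E: 1 + (0.1×1 + 0.57×3 + 0.33×1) = 3.14
F: 1 + (0.37×1 + 0.4×3 + 0.23×3.14) = 3.2922
G: 1 + 3.2922 = 4.2922
H: 1 + 4.2922 = 5.2922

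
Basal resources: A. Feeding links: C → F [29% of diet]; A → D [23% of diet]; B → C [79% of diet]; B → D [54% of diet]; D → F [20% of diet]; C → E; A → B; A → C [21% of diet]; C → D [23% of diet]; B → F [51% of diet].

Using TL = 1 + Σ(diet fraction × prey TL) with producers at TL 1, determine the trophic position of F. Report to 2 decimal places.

3.42

B: 1 + 1 = 2
C: 1 + (0.79×2 + 0.21×1) = 2.79
D: 1 + (0.23×1 + 0.23×2.79 + 0.54×2) = 2.9517
E: 1 + 2.79 = 3.79
F: 1 + (0.29×2.79 + 0.51×2 + 0.2×2.9517) = 3.41944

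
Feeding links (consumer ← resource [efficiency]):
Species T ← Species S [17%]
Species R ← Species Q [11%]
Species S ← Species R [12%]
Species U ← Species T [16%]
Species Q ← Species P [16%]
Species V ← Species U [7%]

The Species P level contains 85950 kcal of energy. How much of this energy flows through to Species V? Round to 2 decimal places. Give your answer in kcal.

0.35 kcal

Species Q: 85950 × 0.16 = 13752 kcal
Species R: 13752 × 0.11 = 1512.72 kcal
Species S: 1512.72 × 0.12 = 181.5264 kcal
Species T: 181.5264 × 0.17 = 30.859488 kcal
Species U: 30.859488 × 0.16 = 4.93751808 kcal
Species V: 4.93751808 × 0.07 = 0.3456262656 kcal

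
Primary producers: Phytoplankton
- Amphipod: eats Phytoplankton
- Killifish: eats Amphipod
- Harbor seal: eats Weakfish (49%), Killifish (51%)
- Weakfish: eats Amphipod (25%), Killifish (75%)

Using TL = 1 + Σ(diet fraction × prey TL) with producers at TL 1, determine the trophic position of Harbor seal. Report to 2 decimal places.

4.37

Amphipod: 1 + 1 = 2
Killifish: 1 + 2 = 3
Weakfish: 1 + (0.25×2 + 0.75×3) = 3.75
Harbor seal: 1 + (0.49×3.75 + 0.51×3) = 4.3675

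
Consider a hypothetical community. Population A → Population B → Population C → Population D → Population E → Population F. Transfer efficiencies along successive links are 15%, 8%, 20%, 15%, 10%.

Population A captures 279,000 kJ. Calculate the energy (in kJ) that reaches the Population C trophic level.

3348 kJ

Population B: 279000 × 0.15 = 41850 kJ
Population C: 41850 × 0.08 = 3348 kJ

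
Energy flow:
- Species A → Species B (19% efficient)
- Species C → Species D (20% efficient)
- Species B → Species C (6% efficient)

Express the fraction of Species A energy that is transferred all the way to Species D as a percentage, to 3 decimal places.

0.228%

Product of link efficiencies: 0.19 × 0.06 × 0.2 = 0.00228
As a percentage: 0.00228 × 100 = 0.228%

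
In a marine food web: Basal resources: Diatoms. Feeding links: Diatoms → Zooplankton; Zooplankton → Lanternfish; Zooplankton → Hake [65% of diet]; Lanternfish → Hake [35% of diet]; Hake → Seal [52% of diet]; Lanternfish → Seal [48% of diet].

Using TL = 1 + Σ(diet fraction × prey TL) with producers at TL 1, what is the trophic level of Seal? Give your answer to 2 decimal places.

Zooplankton: 1 + 1 = 2
Lanternfish: 1 + 2 = 3
Hake: 1 + (0.65×2 + 0.35×3) = 3.35
Seal: 1 + (0.52×3.35 + 0.48×3) = 4.182

4.18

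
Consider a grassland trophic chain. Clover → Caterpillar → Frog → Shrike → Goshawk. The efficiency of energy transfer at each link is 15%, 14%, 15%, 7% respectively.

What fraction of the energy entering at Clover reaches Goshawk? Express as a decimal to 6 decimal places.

Product of link efficiencies: 0.15 × 0.14 × 0.15 × 0.07 = 0.0002205

0.000221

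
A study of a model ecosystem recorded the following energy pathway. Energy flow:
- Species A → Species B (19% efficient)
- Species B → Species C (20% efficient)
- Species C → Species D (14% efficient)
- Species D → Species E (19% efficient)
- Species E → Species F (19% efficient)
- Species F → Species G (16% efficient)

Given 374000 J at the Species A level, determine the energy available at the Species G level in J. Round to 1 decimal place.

Species B: 374000 × 0.19 = 71060 J
Species C: 71060 × 0.2 = 14212 J
Species D: 14212 × 0.14 = 1989.68 J
Species E: 1989.68 × 0.19 = 378.0392 J
Species F: 378.0392 × 0.19 = 71.827448 J
Species G: 71.827448 × 0.16 = 11.49239168 J

11.5 J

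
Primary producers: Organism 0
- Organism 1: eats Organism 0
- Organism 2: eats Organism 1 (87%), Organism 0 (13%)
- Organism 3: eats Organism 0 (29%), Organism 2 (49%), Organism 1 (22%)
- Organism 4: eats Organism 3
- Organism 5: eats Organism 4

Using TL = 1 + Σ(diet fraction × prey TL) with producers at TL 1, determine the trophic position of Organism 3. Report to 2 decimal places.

3.14

Organism 1: 1 + 1 = 2
Organism 2: 1 + (0.87×2 + 0.13×1) = 2.87
Organism 3: 1 + (0.29×1 + 0.49×2.87 + 0.22×2) = 3.1363
Organism 4: 1 + 3.1363 = 4.1363
Organism 5: 1 + 4.1363 = 5.1363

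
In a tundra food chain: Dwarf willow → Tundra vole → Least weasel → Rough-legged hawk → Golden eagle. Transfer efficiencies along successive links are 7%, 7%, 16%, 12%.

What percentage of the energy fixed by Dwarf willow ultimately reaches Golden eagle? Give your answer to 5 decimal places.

0.00941%

Product of link efficiencies: 0.07 × 0.07 × 0.16 × 0.12 = 0.00009408
As a percentage: 0.00009408 × 100 = 0.00941%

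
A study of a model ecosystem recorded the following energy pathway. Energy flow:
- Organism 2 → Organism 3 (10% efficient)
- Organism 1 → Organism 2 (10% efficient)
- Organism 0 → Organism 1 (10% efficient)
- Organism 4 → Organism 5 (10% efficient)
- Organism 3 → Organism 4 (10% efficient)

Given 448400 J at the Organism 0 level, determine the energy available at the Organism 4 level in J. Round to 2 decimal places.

44.84 J

Organism 1: 448400 × 0.1 = 44840 J
Organism 2: 44840 × 0.1 = 4484 J
Organism 3: 4484 × 0.1 = 448.4 J
Organism 4: 448.4 × 0.1 = 44.84 J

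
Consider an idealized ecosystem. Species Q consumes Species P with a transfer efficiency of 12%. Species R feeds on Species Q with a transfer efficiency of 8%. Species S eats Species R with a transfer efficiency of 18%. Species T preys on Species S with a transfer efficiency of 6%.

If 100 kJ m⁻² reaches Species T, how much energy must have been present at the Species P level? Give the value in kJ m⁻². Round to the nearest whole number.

964506 kJ m⁻²

Cumulative transfer efficiency: 0.12 × 0.08 × 0.18 × 0.06 = 0.00010368
Species P energy = 100 / 0.00010368 = 964506 kJ m⁻²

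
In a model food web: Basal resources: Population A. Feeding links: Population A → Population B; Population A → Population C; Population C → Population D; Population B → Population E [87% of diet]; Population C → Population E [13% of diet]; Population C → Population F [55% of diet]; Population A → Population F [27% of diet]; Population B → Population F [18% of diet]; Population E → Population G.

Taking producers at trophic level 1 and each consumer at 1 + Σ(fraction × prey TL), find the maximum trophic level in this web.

4

Population B: 1 + 1 = 2
Population C: 1 + 1 = 2
Population D: 1 + 2 = 3
Population E: 1 + (0.87×2 + 0.13×2) = 3
Population F: 1 + (0.55×2 + 0.27×1 + 0.18×2) = 2.73
Population G: 1 + 3 = 4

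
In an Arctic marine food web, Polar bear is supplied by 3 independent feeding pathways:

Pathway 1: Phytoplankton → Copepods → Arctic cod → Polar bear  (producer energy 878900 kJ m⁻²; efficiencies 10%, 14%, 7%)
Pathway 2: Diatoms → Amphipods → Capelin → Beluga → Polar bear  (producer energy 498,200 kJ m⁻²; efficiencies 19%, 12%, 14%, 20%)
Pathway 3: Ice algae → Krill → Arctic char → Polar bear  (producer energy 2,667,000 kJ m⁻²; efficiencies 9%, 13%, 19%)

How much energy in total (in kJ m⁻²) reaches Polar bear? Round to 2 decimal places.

Pathway 1: 878900 × 0.1 × 0.14 × 0.07 = 861.322 kJ m⁻²
Pathway 2: 498200 × 0.19 × 0.12 × 0.14 × 0.2 = 318.05088 kJ m⁻²
Pathway 3: 2667000 × 0.09 × 0.13 × 0.19 = 5928.741 kJ m⁻²
Total at Polar bear: 861.322 + 318.05088 + 5928.741 = 7108.11388 kJ m⁻²

7108.11 kJ m⁻²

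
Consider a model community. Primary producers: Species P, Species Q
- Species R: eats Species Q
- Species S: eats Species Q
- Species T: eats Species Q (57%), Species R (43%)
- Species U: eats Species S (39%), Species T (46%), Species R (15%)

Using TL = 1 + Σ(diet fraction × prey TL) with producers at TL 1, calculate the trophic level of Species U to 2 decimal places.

Species R: 1 + 1 = 2
Species S: 1 + 1 = 2
Species T: 1 + (0.57×1 + 0.43×2) = 2.43
Species U: 1 + (0.39×2 + 0.46×2.43 + 0.15×2) = 3.1978

3.20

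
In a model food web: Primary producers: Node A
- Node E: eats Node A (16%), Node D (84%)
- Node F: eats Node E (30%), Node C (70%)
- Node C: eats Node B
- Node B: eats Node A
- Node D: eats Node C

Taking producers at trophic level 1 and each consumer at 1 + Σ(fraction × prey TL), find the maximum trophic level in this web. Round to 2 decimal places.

4.52

Node B: 1 + 1 = 2
Node C: 1 + 2 = 3
Node D: 1 + 3 = 4
Node E: 1 + (0.16×1 + 0.84×4) = 4.52
Node F: 1 + (0.3×4.52 + 0.7×3) = 4.456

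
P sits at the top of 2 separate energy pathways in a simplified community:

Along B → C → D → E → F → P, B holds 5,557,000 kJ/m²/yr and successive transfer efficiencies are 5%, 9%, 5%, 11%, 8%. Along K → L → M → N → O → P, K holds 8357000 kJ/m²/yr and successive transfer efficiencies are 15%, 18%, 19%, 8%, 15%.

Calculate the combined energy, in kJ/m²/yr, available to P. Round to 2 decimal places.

525.46 kJ/m²/yr

Via B: 5557000 × 0.05 × 0.09 × 0.05 × 0.11 × 0.08 = 11.00286 kJ/m²/yr
Via K: 8357000 × 0.15 × 0.18 × 0.19 × 0.08 × 0.15 = 514.45692 kJ/m²/yr
Total at P: 11.00286 + 514.45692 = 525.45978 kJ/m²/yr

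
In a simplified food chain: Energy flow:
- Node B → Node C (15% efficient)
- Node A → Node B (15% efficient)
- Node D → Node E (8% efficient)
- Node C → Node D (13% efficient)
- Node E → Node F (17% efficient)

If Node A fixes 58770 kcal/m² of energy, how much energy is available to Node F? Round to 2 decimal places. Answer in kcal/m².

2.34 kcal/m²

Node B: 58770 × 0.15 = 8815.5 kcal/m²
Node C: 8815.5 × 0.15 = 1322.325 kcal/m²
Node D: 1322.325 × 0.13 = 171.90225 kcal/m²
Node E: 171.90225 × 0.08 = 13.75218 kcal/m²
Node F: 13.75218 × 0.17 = 2.3378706 kcal/m²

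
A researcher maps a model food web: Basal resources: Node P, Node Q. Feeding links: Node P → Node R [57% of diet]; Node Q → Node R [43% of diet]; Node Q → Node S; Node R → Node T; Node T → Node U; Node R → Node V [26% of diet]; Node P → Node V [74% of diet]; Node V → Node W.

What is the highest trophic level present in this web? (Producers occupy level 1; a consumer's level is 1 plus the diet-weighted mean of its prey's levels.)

4

Node R: 1 + (0.57×1 + 0.43×1) = 2
Node S: 1 + 1 = 2
Node T: 1 + 2 = 3
Node U: 1 + 3 = 4
Node V: 1 + (0.26×2 + 0.74×1) = 2.26
Node W: 1 + 2.26 = 3.26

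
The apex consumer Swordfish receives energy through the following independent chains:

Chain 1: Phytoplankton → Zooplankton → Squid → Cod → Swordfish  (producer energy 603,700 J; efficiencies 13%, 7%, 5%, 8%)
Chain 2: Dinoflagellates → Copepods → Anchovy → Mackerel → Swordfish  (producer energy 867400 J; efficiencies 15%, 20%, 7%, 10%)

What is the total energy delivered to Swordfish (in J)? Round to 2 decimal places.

204.13 J

Chain 1: 603700 × 0.13 × 0.07 × 0.05 × 0.08 = 21.97468 J
Chain 2: 867400 × 0.15 × 0.2 × 0.07 × 0.1 = 182.154 J
Total at Swordfish: 21.97468 + 182.154 = 204.12868 J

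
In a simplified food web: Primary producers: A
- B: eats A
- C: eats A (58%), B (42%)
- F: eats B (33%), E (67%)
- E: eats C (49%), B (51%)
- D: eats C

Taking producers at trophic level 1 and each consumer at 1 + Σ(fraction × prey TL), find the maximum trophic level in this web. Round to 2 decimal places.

B: 1 + 1 = 2
C: 1 + (0.58×1 + 0.42×2) = 2.42
D: 1 + 2.42 = 3.42
E: 1 + (0.49×2.42 + 0.51×2) = 3.2058
F: 1 + (0.33×2 + 0.67×3.2058) = 3.807886

3.81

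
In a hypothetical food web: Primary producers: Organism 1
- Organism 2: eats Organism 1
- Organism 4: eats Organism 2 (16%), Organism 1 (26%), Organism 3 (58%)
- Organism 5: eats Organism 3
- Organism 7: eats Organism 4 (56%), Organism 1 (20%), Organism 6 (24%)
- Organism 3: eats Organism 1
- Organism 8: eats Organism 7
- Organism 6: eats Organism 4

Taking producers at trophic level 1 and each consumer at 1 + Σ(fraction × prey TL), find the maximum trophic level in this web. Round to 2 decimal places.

4.63

Organism 2: 1 + 1 = 2
Organism 3: 1 + 1 = 2
Organism 4: 1 + (0.16×2 + 0.26×1 + 0.58×2) = 2.74
Organism 5: 1 + 2 = 3
Organism 6: 1 + 2.74 = 3.74
Organism 7: 1 + (0.56×2.74 + 0.2×1 + 0.24×3.74) = 3.632
Organism 8: 1 + 3.632 = 4.632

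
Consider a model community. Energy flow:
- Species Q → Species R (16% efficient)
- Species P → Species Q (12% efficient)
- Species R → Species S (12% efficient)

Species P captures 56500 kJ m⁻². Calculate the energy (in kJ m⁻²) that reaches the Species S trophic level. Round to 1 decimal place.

Species Q: 56500 × 0.12 = 6780 kJ m⁻²
Species R: 6780 × 0.16 = 1084.8 kJ m⁻²
Species S: 1084.8 × 0.12 = 130.176 kJ m⁻²

130.2 kJ m⁻²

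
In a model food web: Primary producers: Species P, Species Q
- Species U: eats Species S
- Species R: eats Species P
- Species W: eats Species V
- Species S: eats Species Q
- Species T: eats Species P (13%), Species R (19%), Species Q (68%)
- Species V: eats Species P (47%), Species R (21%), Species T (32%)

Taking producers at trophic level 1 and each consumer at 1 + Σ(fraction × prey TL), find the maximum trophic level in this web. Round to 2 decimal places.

Species R: 1 + 1 = 2
Species S: 1 + 1 = 2
Species T: 1 + (0.13×1 + 0.19×2 + 0.68×1) = 2.19
Species U: 1 + 2 = 3
Species V: 1 + (0.47×1 + 0.21×2 + 0.32×2.19) = 2.5908
Species W: 1 + 2.5908 = 3.5908

3.59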